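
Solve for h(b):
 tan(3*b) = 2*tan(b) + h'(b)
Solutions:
 h(b) = C1 + 2*log(cos(b)) - log(cos(3*b))/3


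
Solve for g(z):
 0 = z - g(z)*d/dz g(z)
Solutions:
 g(z) = -sqrt(C1 + z^2)
 g(z) = sqrt(C1 + z^2)


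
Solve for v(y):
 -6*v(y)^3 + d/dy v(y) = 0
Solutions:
 v(y) = -sqrt(2)*sqrt(-1/(C1 + 6*y))/2
 v(y) = sqrt(2)*sqrt(-1/(C1 + 6*y))/2


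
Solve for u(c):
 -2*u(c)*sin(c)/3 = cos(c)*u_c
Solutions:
 u(c) = C1*cos(c)^(2/3)


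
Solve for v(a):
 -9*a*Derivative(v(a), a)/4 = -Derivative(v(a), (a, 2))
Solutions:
 v(a) = C1 + C2*erfi(3*sqrt(2)*a/4)


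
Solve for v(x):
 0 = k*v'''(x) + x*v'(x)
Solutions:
 v(x) = C1 + Integral(C2*airyai(x*(-1/k)^(1/3)) + C3*airybi(x*(-1/k)^(1/3)), x)


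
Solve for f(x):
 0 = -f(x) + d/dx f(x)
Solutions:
 f(x) = C1*exp(x)


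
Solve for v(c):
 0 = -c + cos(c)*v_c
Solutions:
 v(c) = C1 + Integral(c/cos(c), c)


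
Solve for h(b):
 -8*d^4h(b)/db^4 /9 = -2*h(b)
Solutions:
 h(b) = C1*exp(-sqrt(6)*b/2) + C2*exp(sqrt(6)*b/2) + C3*sin(sqrt(6)*b/2) + C4*cos(sqrt(6)*b/2)


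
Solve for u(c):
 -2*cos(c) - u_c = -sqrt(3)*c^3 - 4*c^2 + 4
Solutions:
 u(c) = C1 + sqrt(3)*c^4/4 + 4*c^3/3 - 4*c - 2*sin(c)


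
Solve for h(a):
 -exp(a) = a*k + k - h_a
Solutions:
 h(a) = C1 + a^2*k/2 + a*k + exp(a)


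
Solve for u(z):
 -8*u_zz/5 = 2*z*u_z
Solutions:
 u(z) = C1 + C2*erf(sqrt(10)*z/4)


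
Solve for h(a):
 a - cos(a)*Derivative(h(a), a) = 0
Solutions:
 h(a) = C1 + Integral(a/cos(a), a)


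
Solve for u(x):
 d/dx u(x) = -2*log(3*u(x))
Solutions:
 Integral(1/(log(_y) + log(3)), (_y, u(x)))/2 = C1 - x


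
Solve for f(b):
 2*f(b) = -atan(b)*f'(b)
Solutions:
 f(b) = C1*exp(-2*Integral(1/atan(b), b))


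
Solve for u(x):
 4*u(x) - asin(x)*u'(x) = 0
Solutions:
 u(x) = C1*exp(4*Integral(1/asin(x), x))


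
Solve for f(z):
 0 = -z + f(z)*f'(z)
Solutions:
 f(z) = -sqrt(C1 + z^2)
 f(z) = sqrt(C1 + z^2)


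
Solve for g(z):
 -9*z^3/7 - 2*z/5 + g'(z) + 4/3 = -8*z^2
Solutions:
 g(z) = C1 + 9*z^4/28 - 8*z^3/3 + z^2/5 - 4*z/3


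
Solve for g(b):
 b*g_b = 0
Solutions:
 g(b) = C1


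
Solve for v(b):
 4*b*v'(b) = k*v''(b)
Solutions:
 v(b) = C1 + C2*erf(sqrt(2)*b*sqrt(-1/k))/sqrt(-1/k)


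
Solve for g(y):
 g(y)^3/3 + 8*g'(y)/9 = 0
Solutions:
 g(y) = -2*sqrt(-1/(C1 - 3*y))
 g(y) = 2*sqrt(-1/(C1 - 3*y))


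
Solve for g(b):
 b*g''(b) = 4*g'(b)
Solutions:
 g(b) = C1 + C2*b^5


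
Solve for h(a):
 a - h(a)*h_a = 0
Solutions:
 h(a) = -sqrt(C1 + a^2)
 h(a) = sqrt(C1 + a^2)


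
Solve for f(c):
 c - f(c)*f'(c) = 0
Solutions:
 f(c) = -sqrt(C1 + c^2)
 f(c) = sqrt(C1 + c^2)


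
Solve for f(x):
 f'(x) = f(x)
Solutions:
 f(x) = C1*exp(x)


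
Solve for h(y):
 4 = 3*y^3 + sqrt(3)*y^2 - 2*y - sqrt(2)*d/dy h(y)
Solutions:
 h(y) = C1 + 3*sqrt(2)*y^4/8 + sqrt(6)*y^3/6 - sqrt(2)*y^2/2 - 2*sqrt(2)*y


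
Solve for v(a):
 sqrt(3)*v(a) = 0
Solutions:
 v(a) = 0


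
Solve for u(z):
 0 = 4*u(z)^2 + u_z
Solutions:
 u(z) = 1/(C1 + 4*z)


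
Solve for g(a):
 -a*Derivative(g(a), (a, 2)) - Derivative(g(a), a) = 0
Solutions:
 g(a) = C1 + C2*log(a)


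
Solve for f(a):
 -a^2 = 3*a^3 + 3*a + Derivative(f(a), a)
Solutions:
 f(a) = C1 - 3*a^4/4 - a^3/3 - 3*a^2/2


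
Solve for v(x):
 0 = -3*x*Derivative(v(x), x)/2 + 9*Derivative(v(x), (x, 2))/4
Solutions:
 v(x) = C1 + C2*erfi(sqrt(3)*x/3)


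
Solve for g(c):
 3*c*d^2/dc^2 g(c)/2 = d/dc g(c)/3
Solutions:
 g(c) = C1 + C2*c^(11/9)


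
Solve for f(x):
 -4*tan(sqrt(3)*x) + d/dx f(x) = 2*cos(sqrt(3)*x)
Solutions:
 f(x) = C1 - 4*sqrt(3)*log(cos(sqrt(3)*x))/3 + 2*sqrt(3)*sin(sqrt(3)*x)/3


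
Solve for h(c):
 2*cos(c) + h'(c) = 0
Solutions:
 h(c) = C1 - 2*sin(c)


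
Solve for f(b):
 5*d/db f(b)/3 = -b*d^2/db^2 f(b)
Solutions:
 f(b) = C1 + C2/b^(2/3)


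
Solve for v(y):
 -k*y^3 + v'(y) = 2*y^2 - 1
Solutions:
 v(y) = C1 + k*y^4/4 + 2*y^3/3 - y


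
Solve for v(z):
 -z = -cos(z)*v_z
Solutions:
 v(z) = C1 + Integral(z/cos(z), z)


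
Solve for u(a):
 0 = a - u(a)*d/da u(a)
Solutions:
 u(a) = -sqrt(C1 + a^2)
 u(a) = sqrt(C1 + a^2)


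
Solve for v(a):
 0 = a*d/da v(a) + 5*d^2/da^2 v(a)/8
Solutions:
 v(a) = C1 + C2*erf(2*sqrt(5)*a/5)


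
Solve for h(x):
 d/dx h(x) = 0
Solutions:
 h(x) = C1


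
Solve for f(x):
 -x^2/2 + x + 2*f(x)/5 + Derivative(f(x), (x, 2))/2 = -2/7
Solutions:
 f(x) = C1*sin(2*sqrt(5)*x/5) + C2*cos(2*sqrt(5)*x/5) + 5*x^2/4 - 5*x/2 - 215/56


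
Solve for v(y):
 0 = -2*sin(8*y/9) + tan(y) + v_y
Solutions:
 v(y) = C1 + log(cos(y)) - 9*cos(8*y/9)/4


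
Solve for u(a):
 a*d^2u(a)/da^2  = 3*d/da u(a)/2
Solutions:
 u(a) = C1 + C2*a^(5/2)


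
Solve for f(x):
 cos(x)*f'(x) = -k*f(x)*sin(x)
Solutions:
 f(x) = C1*exp(k*log(cos(x)))


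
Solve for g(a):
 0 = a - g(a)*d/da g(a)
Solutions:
 g(a) = -sqrt(C1 + a^2)
 g(a) = sqrt(C1 + a^2)


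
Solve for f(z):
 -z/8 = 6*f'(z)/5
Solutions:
 f(z) = C1 - 5*z^2/96


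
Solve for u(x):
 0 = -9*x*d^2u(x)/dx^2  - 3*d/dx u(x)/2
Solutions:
 u(x) = C1 + C2*x^(5/6)


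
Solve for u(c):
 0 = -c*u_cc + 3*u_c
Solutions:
 u(c) = C1 + C2*c^4


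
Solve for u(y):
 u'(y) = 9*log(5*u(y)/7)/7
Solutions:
 -7*Integral(1/(log(_y) - log(7) + log(5)), (_y, u(y)))/9 = C1 - y


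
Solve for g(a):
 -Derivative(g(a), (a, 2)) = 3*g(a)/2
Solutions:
 g(a) = C1*sin(sqrt(6)*a/2) + C2*cos(sqrt(6)*a/2)


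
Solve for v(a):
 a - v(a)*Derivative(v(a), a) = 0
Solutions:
 v(a) = -sqrt(C1 + a^2)
 v(a) = sqrt(C1 + a^2)


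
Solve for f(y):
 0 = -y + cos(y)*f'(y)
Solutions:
 f(y) = C1 + Integral(y/cos(y), y)


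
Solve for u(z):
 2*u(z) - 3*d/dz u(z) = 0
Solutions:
 u(z) = C1*exp(2*z/3)


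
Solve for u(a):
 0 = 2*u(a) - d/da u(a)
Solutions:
 u(a) = C1*exp(2*a)


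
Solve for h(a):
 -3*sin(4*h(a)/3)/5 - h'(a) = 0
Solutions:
 3*a/5 + 3*log(cos(4*h(a)/3) - 1)/8 - 3*log(cos(4*h(a)/3) + 1)/8 = C1


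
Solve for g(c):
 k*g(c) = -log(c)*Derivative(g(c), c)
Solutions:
 g(c) = C1*exp(-k*li(c))


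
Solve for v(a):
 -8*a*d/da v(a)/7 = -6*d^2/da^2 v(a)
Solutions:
 v(a) = C1 + C2*erfi(sqrt(42)*a/21)


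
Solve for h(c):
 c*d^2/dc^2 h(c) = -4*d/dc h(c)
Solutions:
 h(c) = C1 + C2/c^3


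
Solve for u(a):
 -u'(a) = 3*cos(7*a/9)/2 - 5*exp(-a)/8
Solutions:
 u(a) = C1 - 27*sin(7*a/9)/14 - 5*exp(-a)/8


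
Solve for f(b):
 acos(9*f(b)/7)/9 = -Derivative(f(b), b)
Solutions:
 Integral(1/acos(9*_y/7), (_y, f(b))) = C1 - b/9


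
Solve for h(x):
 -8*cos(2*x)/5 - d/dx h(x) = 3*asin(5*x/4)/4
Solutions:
 h(x) = C1 - 3*x*asin(5*x/4)/4 - 3*sqrt(16 - 25*x^2)/20 - 4*sin(2*x)/5


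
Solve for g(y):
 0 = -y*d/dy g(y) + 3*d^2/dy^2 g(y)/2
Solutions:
 g(y) = C1 + C2*erfi(sqrt(3)*y/3)


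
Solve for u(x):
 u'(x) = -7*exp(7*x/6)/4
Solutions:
 u(x) = C1 - 3*exp(7*x/6)/2


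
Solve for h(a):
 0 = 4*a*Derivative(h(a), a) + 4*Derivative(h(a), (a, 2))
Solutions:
 h(a) = C1 + C2*erf(sqrt(2)*a/2)


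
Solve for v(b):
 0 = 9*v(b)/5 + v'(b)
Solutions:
 v(b) = C1*exp(-9*b/5)


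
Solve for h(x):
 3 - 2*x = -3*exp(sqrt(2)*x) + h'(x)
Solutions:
 h(x) = C1 - x^2 + 3*x + 3*sqrt(2)*exp(sqrt(2)*x)/2


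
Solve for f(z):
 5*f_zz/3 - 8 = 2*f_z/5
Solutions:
 f(z) = C1 + C2*exp(6*z/25) - 20*z


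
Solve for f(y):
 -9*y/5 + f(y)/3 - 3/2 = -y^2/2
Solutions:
 f(y) = -3*y^2/2 + 27*y/5 + 9/2


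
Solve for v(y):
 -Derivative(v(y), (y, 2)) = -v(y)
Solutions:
 v(y) = C1*exp(-y) + C2*exp(y)


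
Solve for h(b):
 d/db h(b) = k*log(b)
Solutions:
 h(b) = C1 + b*k*log(b) - b*k


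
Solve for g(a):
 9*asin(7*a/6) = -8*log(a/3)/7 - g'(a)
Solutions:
 g(a) = C1 - 8*a*log(a)/7 - 9*a*asin(7*a/6) + 8*a/7 + 8*a*log(3)/7 - 9*sqrt(36 - 49*a^2)/7


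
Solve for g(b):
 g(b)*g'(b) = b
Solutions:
 g(b) = -sqrt(C1 + b^2)
 g(b) = sqrt(C1 + b^2)


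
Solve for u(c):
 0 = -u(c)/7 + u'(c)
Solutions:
 u(c) = C1*exp(c/7)


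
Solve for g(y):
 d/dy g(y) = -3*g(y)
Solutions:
 g(y) = C1*exp(-3*y)


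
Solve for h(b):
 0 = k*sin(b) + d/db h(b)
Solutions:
 h(b) = C1 + k*cos(b)


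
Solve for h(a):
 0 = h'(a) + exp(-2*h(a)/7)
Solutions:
 h(a) = 7*log(-sqrt(C1 - a)) - 7*log(7) + 7*log(14)/2
 h(a) = 7*log(C1 - a)/2 - 7*log(7) + 7*log(14)/2


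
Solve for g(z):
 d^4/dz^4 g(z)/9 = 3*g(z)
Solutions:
 g(z) = C1*exp(-3^(3/4)*z) + C2*exp(3^(3/4)*z) + C3*sin(3^(3/4)*z) + C4*cos(3^(3/4)*z)


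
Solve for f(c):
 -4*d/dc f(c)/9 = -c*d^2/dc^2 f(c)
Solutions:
 f(c) = C1 + C2*c^(13/9)


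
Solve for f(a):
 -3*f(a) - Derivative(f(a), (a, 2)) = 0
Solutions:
 f(a) = C1*sin(sqrt(3)*a) + C2*cos(sqrt(3)*a)


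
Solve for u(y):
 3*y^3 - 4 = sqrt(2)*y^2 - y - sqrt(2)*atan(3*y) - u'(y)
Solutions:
 u(y) = C1 - 3*y^4/4 + sqrt(2)*y^3/3 - y^2/2 + 4*y - sqrt(2)*(y*atan(3*y) - log(9*y^2 + 1)/6)


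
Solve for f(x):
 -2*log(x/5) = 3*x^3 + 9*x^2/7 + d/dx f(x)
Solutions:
 f(x) = C1 - 3*x^4/4 - 3*x^3/7 - 2*x*log(x) + 2*x + 2*x*log(5)


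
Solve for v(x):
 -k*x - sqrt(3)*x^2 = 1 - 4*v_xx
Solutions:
 v(x) = C1 + C2*x + k*x^3/24 + sqrt(3)*x^4/48 + x^2/8


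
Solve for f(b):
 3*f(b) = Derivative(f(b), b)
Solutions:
 f(b) = C1*exp(3*b)


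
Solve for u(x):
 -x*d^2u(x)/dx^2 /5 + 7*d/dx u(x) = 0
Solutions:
 u(x) = C1 + C2*x^36


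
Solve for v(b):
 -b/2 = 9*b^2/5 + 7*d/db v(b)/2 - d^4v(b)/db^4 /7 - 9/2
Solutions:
 v(b) = C1 + C4*exp(14^(2/3)*b/2) - 6*b^3/35 - b^2/14 + 9*b/7 + (C2*sin(14^(2/3)*sqrt(3)*b/4) + C3*cos(14^(2/3)*sqrt(3)*b/4))*exp(-14^(2/3)*b/4)


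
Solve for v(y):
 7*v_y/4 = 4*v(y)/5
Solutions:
 v(y) = C1*exp(16*y/35)


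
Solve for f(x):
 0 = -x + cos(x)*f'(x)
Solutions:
 f(x) = C1 + Integral(x/cos(x), x)


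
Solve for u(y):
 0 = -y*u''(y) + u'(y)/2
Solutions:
 u(y) = C1 + C2*y^(3/2)


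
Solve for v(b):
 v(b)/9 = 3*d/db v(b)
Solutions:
 v(b) = C1*exp(b/27)


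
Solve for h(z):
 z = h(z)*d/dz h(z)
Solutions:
 h(z) = -sqrt(C1 + z^2)
 h(z) = sqrt(C1 + z^2)


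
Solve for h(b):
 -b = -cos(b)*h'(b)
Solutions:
 h(b) = C1 + Integral(b/cos(b), b)


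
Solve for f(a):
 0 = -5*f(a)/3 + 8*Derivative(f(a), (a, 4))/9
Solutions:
 f(a) = C1*exp(-30^(1/4)*a/2) + C2*exp(30^(1/4)*a/2) + C3*sin(30^(1/4)*a/2) + C4*cos(30^(1/4)*a/2)


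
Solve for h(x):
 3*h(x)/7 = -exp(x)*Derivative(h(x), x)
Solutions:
 h(x) = C1*exp(3*exp(-x)/7)


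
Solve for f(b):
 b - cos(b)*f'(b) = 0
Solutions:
 f(b) = C1 + Integral(b/cos(b), b)


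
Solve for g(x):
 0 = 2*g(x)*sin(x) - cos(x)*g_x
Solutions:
 g(x) = C1/cos(x)^2


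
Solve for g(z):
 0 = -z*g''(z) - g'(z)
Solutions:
 g(z) = C1 + C2*log(z)


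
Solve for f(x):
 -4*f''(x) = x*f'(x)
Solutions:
 f(x) = C1 + C2*erf(sqrt(2)*x/4)


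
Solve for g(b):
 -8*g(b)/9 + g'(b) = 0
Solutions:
 g(b) = C1*exp(8*b/9)


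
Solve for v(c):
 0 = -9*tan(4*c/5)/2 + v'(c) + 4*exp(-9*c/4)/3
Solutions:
 v(c) = C1 + 45*log(tan(4*c/5)^2 + 1)/16 + 16*exp(-9*c/4)/27


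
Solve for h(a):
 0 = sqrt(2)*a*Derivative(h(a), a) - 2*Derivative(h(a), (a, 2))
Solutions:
 h(a) = C1 + C2*erfi(2^(1/4)*a/2)


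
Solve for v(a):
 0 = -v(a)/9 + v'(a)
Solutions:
 v(a) = C1*exp(a/9)


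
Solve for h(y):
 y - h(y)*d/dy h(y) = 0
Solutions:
 h(y) = -sqrt(C1 + y^2)
 h(y) = sqrt(C1 + y^2)


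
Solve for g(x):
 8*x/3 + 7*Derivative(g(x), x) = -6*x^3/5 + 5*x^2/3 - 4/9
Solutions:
 g(x) = C1 - 3*x^4/70 + 5*x^3/63 - 4*x^2/21 - 4*x/63


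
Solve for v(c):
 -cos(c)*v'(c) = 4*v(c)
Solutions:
 v(c) = C1*(sin(c)^2 - 2*sin(c) + 1)/(sin(c)^2 + 2*sin(c) + 1)


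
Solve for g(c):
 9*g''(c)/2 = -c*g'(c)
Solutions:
 g(c) = C1 + C2*erf(c/3)


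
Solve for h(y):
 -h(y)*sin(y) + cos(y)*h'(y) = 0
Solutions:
 h(y) = C1/cos(y)


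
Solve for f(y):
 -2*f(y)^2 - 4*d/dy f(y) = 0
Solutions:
 f(y) = 2/(C1 + y)


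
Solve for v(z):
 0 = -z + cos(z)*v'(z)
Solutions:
 v(z) = C1 + Integral(z/cos(z), z)


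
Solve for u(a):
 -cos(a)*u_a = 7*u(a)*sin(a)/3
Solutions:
 u(a) = C1*cos(a)^(7/3)


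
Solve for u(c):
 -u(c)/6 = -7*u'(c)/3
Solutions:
 u(c) = C1*exp(c/14)


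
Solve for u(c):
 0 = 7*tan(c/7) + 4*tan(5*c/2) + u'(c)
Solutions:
 u(c) = C1 + 49*log(cos(c/7)) + 8*log(cos(5*c/2))/5


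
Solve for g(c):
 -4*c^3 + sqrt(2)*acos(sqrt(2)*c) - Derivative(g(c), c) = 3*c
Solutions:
 g(c) = C1 - c^4 - 3*c^2/2 + sqrt(2)*(c*acos(sqrt(2)*c) - sqrt(2)*sqrt(1 - 2*c^2)/2)


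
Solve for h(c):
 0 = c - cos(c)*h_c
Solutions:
 h(c) = C1 + Integral(c/cos(c), c)


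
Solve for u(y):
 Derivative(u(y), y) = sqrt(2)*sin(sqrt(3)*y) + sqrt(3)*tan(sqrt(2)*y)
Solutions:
 u(y) = C1 - sqrt(6)*log(cos(sqrt(2)*y))/2 - sqrt(6)*cos(sqrt(3)*y)/3


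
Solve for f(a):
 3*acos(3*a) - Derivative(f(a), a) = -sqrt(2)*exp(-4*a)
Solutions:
 f(a) = C1 + 3*a*acos(3*a) - sqrt(1 - 9*a^2) - sqrt(2)*exp(-4*a)/4


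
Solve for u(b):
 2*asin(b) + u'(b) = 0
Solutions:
 u(b) = C1 - 2*b*asin(b) - 2*sqrt(1 - b^2)


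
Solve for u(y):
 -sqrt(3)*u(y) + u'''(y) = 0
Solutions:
 u(y) = C3*exp(3^(1/6)*y) + (C1*sin(3^(2/3)*y/2) + C2*cos(3^(2/3)*y/2))*exp(-3^(1/6)*y/2)


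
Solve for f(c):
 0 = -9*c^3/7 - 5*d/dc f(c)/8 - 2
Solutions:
 f(c) = C1 - 18*c^4/35 - 16*c/5


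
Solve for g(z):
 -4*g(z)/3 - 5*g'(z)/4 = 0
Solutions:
 g(z) = C1*exp(-16*z/15)


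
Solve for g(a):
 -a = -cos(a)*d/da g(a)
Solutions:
 g(a) = C1 + Integral(a/cos(a), a)


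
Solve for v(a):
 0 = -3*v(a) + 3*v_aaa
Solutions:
 v(a) = C3*exp(a) + (C1*sin(sqrt(3)*a/2) + C2*cos(sqrt(3)*a/2))*exp(-a/2)


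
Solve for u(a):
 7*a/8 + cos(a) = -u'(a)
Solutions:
 u(a) = C1 - 7*a^2/16 - sin(a)


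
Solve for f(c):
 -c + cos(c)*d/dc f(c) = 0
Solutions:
 f(c) = C1 + Integral(c/cos(c), c)


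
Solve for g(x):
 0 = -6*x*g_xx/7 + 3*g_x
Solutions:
 g(x) = C1 + C2*x^(9/2)


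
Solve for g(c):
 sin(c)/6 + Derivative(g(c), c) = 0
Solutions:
 g(c) = C1 + cos(c)/6


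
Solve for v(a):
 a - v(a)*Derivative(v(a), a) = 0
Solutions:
 v(a) = -sqrt(C1 + a^2)
 v(a) = sqrt(C1 + a^2)


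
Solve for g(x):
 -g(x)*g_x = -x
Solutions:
 g(x) = -sqrt(C1 + x^2)
 g(x) = sqrt(C1 + x^2)


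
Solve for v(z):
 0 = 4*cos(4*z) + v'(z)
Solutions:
 v(z) = C1 - sin(4*z)


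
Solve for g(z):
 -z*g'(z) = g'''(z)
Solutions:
 g(z) = C1 + Integral(C2*airyai(-z) + C3*airybi(-z), z)


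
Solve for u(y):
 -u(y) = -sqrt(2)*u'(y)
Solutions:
 u(y) = C1*exp(sqrt(2)*y/2)


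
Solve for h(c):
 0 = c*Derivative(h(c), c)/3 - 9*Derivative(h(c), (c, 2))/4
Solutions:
 h(c) = C1 + C2*erfi(sqrt(6)*c/9)


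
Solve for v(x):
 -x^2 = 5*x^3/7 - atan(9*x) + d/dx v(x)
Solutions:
 v(x) = C1 - 5*x^4/28 - x^3/3 + x*atan(9*x) - log(81*x^2 + 1)/18


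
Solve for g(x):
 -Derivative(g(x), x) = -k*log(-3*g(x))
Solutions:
 Integral(1/(log(-_y) + log(3)), (_y, g(x))) = C1 + k*x


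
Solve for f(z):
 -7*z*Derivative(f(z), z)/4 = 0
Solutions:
 f(z) = C1


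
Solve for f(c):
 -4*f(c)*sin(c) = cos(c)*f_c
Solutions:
 f(c) = C1*cos(c)^4


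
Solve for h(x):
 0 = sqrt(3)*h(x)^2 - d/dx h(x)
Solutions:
 h(x) = -1/(C1 + sqrt(3)*x)


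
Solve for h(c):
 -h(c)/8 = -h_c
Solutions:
 h(c) = C1*exp(c/8)


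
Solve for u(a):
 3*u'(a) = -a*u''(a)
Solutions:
 u(a) = C1 + C2/a^2


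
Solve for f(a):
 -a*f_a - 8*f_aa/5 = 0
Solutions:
 f(a) = C1 + C2*erf(sqrt(5)*a/4)


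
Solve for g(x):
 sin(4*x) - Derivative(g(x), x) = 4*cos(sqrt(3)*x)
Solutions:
 g(x) = C1 - 4*sqrt(3)*sin(sqrt(3)*x)/3 - cos(4*x)/4


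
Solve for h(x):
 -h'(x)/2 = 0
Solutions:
 h(x) = C1


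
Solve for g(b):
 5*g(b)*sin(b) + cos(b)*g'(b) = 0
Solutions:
 g(b) = C1*cos(b)^5


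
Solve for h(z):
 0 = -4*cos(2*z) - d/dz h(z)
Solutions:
 h(z) = C1 - 2*sin(2*z)


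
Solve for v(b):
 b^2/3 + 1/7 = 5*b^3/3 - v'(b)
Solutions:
 v(b) = C1 + 5*b^4/12 - b^3/9 - b/7


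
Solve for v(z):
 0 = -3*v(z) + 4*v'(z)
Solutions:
 v(z) = C1*exp(3*z/4)


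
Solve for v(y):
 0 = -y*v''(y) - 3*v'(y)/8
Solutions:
 v(y) = C1 + C2*y^(5/8)


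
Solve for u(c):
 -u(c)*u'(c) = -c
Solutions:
 u(c) = -sqrt(C1 + c^2)
 u(c) = sqrt(C1 + c^2)


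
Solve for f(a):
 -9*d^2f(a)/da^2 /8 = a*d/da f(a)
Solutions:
 f(a) = C1 + C2*erf(2*a/3)


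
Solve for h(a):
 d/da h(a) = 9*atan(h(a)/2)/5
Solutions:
 Integral(1/atan(_y/2), (_y, h(a))) = C1 + 9*a/5


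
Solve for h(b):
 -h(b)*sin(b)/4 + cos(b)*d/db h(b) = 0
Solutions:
 h(b) = C1/cos(b)^(1/4)


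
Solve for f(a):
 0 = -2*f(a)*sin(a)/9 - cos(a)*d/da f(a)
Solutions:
 f(a) = C1*cos(a)^(2/9)


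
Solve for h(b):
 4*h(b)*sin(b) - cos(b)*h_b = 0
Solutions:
 h(b) = C1/cos(b)^4


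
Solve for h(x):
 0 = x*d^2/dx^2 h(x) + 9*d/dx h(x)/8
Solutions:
 h(x) = C1 + C2/x^(1/8)


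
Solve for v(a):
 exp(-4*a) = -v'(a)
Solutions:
 v(a) = C1 + exp(-4*a)/4


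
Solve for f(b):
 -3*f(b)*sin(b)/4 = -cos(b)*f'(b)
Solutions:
 f(b) = C1/cos(b)^(3/4)


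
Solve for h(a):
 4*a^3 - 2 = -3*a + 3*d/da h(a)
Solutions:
 h(a) = C1 + a^4/3 + a^2/2 - 2*a/3


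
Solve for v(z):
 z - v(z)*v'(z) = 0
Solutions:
 v(z) = -sqrt(C1 + z^2)
 v(z) = sqrt(C1 + z^2)


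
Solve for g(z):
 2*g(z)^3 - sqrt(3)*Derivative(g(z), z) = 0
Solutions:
 g(z) = -sqrt(6)*sqrt(-1/(C1 + 2*sqrt(3)*z))/2
 g(z) = sqrt(6)*sqrt(-1/(C1 + 2*sqrt(3)*z))/2


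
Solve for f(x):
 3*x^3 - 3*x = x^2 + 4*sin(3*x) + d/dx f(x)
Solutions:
 f(x) = C1 + 3*x^4/4 - x^3/3 - 3*x^2/2 + 4*cos(3*x)/3


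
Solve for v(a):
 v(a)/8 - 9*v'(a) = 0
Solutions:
 v(a) = C1*exp(a/72)


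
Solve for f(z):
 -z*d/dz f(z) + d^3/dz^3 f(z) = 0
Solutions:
 f(z) = C1 + Integral(C2*airyai(z) + C3*airybi(z), z)


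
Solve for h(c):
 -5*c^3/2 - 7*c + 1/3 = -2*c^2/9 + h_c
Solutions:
 h(c) = C1 - 5*c^4/8 + 2*c^3/27 - 7*c^2/2 + c/3


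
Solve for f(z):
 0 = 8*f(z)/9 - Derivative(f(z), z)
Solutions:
 f(z) = C1*exp(8*z/9)


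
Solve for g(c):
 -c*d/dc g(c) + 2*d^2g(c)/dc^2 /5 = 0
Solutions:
 g(c) = C1 + C2*erfi(sqrt(5)*c/2)


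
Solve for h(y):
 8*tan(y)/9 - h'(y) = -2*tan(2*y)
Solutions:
 h(y) = C1 - 8*log(cos(y))/9 - log(cos(2*y))


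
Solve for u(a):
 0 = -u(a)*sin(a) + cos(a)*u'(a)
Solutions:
 u(a) = C1/cos(a)


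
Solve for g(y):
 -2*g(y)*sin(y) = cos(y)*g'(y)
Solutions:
 g(y) = C1*cos(y)^2


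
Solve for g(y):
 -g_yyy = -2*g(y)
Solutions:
 g(y) = C3*exp(2^(1/3)*y) + (C1*sin(2^(1/3)*sqrt(3)*y/2) + C2*cos(2^(1/3)*sqrt(3)*y/2))*exp(-2^(1/3)*y/2)


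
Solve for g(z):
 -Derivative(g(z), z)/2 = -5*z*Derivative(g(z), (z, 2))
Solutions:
 g(z) = C1 + C2*z^(11/10)


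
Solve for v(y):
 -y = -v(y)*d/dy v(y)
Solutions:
 v(y) = -sqrt(C1 + y^2)
 v(y) = sqrt(C1 + y^2)


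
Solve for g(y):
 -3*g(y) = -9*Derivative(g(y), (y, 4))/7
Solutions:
 g(y) = C1*exp(-3^(3/4)*7^(1/4)*y/3) + C2*exp(3^(3/4)*7^(1/4)*y/3) + C3*sin(3^(3/4)*7^(1/4)*y/3) + C4*cos(3^(3/4)*7^(1/4)*y/3)


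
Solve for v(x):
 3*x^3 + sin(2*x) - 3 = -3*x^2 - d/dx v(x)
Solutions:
 v(x) = C1 - 3*x^4/4 - x^3 + 3*x + cos(2*x)/2


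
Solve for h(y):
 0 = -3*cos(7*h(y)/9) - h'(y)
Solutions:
 3*y - 9*log(sin(7*h(y)/9) - 1)/14 + 9*log(sin(7*h(y)/9) + 1)/14 = C1


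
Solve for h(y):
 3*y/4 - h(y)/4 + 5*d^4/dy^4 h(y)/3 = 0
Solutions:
 h(y) = C1*exp(-sqrt(2)*3^(1/4)*5^(3/4)*y/10) + C2*exp(sqrt(2)*3^(1/4)*5^(3/4)*y/10) + C3*sin(sqrt(2)*3^(1/4)*5^(3/4)*y/10) + C4*cos(sqrt(2)*3^(1/4)*5^(3/4)*y/10) + 3*y


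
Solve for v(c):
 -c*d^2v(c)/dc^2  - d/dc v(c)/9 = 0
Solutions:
 v(c) = C1 + C2*c^(8/9)


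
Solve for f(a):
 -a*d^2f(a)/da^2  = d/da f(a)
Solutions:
 f(a) = C1 + C2*log(a)


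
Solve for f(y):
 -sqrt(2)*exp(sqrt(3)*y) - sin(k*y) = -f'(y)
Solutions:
 f(y) = C1 + sqrt(6)*exp(sqrt(3)*y)/3 - cos(k*y)/k


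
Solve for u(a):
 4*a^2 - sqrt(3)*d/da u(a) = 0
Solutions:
 u(a) = C1 + 4*sqrt(3)*a^3/9


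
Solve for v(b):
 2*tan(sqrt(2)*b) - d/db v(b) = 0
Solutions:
 v(b) = C1 - sqrt(2)*log(cos(sqrt(2)*b))


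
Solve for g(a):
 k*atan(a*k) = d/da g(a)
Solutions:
 g(a) = C1 + k*Piecewise((a*atan(a*k) - log(a^2*k^2 + 1)/(2*k), Ne(k, 0)), (0, True))


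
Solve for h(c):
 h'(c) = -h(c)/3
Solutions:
 h(c) = C1*exp(-c/3)


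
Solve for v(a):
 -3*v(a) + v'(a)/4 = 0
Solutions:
 v(a) = C1*exp(12*a)


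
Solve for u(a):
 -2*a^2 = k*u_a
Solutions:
 u(a) = C1 - 2*a^3/(3*k)


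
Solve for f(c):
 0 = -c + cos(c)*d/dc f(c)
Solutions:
 f(c) = C1 + Integral(c/cos(c), c)


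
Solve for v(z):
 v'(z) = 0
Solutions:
 v(z) = C1


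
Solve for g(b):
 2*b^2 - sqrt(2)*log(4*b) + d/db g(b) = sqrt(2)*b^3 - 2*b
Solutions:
 g(b) = C1 + sqrt(2)*b^4/4 - 2*b^3/3 - b^2 + sqrt(2)*b*log(b) - sqrt(2)*b + 2*sqrt(2)*b*log(2)


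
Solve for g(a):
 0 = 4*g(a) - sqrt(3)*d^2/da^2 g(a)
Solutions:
 g(a) = C1*exp(-2*3^(3/4)*a/3) + C2*exp(2*3^(3/4)*a/3)


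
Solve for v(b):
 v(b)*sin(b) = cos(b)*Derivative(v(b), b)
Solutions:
 v(b) = C1/cos(b)


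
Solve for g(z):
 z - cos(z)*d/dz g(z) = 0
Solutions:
 g(z) = C1 + Integral(z/cos(z), z)


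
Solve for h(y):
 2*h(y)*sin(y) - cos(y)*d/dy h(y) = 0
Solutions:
 h(y) = C1/cos(y)^2


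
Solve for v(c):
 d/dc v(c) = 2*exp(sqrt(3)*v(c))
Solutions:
 v(c) = sqrt(3)*(2*log(-1/(C1 + 2*c)) - log(3))/6


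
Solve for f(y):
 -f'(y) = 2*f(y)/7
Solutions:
 f(y) = C1*exp(-2*y/7)


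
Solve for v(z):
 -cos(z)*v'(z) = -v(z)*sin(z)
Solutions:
 v(z) = C1/cos(z)


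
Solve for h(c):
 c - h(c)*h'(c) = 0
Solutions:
 h(c) = -sqrt(C1 + c^2)
 h(c) = sqrt(C1 + c^2)


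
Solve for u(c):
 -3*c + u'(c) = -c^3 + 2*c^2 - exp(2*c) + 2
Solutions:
 u(c) = C1 - c^4/4 + 2*c^3/3 + 3*c^2/2 + 2*c - exp(2*c)/2


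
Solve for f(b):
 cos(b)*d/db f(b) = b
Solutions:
 f(b) = C1 + Integral(b/cos(b), b)


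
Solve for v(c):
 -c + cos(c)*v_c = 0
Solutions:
 v(c) = C1 + Integral(c/cos(c), c)


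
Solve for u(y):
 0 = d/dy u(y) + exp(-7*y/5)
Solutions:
 u(y) = C1 + 5*exp(-7*y/5)/7


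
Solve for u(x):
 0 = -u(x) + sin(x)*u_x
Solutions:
 u(x) = C1*sqrt(cos(x) - 1)/sqrt(cos(x) + 1)


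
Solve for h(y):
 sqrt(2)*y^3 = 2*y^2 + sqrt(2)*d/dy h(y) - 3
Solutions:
 h(y) = C1 + y^4/4 - sqrt(2)*y^3/3 + 3*sqrt(2)*y/2


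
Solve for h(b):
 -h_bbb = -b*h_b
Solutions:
 h(b) = C1 + Integral(C2*airyai(b) + C3*airybi(b), b)


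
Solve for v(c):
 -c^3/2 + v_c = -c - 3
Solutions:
 v(c) = C1 + c^4/8 - c^2/2 - 3*c


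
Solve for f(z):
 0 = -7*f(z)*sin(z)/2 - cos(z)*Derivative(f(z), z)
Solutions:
 f(z) = C1*cos(z)^(7/2)


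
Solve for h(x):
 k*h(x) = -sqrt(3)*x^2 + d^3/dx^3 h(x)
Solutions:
 h(x) = C1*exp(k^(1/3)*x) + C2*exp(k^(1/3)*x*(-1 + sqrt(3)*I)/2) + C3*exp(-k^(1/3)*x*(1 + sqrt(3)*I)/2) - sqrt(3)*x^2/k


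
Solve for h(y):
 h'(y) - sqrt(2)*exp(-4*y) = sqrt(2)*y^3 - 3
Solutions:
 h(y) = C1 + sqrt(2)*y^4/4 - 3*y - sqrt(2)*exp(-4*y)/4


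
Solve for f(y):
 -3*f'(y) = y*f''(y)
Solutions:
 f(y) = C1 + C2/y^2


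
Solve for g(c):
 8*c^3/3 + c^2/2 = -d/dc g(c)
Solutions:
 g(c) = C1 - 2*c^4/3 - c^3/6


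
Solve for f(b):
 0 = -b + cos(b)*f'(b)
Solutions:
 f(b) = C1 + Integral(b/cos(b), b)


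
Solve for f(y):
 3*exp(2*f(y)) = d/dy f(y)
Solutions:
 f(y) = log(-sqrt(-1/(C1 + 3*y))) - log(2)/2
 f(y) = log(-1/(C1 + 3*y))/2 - log(2)/2


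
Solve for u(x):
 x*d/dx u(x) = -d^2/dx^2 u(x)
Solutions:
 u(x) = C1 + C2*erf(sqrt(2)*x/2)


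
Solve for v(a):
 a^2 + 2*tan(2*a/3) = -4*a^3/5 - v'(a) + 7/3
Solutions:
 v(a) = C1 - a^4/5 - a^3/3 + 7*a/3 + 3*log(cos(2*a/3))


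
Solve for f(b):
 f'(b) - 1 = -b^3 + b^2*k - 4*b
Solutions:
 f(b) = C1 - b^4/4 + b^3*k/3 - 2*b^2 + b


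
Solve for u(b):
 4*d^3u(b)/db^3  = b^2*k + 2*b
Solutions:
 u(b) = C1 + C2*b + C3*b^2 + b^5*k/240 + b^4/48


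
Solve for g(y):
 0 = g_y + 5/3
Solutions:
 g(y) = C1 - 5*y/3


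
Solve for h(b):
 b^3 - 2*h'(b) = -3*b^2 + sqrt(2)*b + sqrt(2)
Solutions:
 h(b) = C1 + b^4/8 + b^3/2 - sqrt(2)*b^2/4 - sqrt(2)*b/2


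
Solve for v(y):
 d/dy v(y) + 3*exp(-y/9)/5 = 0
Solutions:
 v(y) = C1 + 27*exp(-y/9)/5


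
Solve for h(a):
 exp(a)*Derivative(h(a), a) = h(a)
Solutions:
 h(a) = C1*exp(-exp(-a))


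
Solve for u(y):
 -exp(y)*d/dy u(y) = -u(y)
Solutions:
 u(y) = C1*exp(-exp(-y))


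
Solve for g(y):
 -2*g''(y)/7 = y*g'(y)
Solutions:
 g(y) = C1 + C2*erf(sqrt(7)*y/2)


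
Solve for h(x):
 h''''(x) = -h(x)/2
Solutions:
 h(x) = (C1*sin(2^(1/4)*x/2) + C2*cos(2^(1/4)*x/2))*exp(-2^(1/4)*x/2) + (C3*sin(2^(1/4)*x/2) + C4*cos(2^(1/4)*x/2))*exp(2^(1/4)*x/2)


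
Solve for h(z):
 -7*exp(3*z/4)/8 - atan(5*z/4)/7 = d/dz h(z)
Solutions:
 h(z) = C1 - z*atan(5*z/4)/7 - 7*exp(3*z/4)/6 + 2*log(25*z^2 + 16)/35


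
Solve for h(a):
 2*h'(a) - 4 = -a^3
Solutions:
 h(a) = C1 - a^4/8 + 2*a


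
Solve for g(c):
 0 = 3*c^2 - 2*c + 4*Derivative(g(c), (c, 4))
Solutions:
 g(c) = C1 + C2*c + C3*c^2 + C4*c^3 - c^6/480 + c^5/240


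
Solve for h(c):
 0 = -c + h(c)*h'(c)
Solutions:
 h(c) = -sqrt(C1 + c^2)
 h(c) = sqrt(C1 + c^2)


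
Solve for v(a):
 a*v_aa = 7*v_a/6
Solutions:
 v(a) = C1 + C2*a^(13/6)


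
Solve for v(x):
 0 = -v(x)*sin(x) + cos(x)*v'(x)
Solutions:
 v(x) = C1/cos(x)


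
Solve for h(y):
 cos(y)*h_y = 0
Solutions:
 h(y) = C1


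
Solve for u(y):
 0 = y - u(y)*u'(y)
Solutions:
 u(y) = -sqrt(C1 + y^2)
 u(y) = sqrt(C1 + y^2)


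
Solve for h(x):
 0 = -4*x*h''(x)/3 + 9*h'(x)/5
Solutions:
 h(x) = C1 + C2*x^(47/20)


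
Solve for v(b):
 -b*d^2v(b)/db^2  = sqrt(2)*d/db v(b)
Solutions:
 v(b) = C1 + C2*b^(1 - sqrt(2))


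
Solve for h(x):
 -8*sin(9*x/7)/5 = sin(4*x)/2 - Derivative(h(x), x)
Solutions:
 h(x) = C1 - 56*cos(9*x/7)/45 - cos(4*x)/8


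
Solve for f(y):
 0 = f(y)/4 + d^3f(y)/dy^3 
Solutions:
 f(y) = C3*exp(-2^(1/3)*y/2) + (C1*sin(2^(1/3)*sqrt(3)*y/4) + C2*cos(2^(1/3)*sqrt(3)*y/4))*exp(2^(1/3)*y/4)


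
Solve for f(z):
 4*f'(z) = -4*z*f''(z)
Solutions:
 f(z) = C1 + C2*log(z)


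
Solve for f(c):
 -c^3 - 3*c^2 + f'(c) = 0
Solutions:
 f(c) = C1 + c^4/4 + c^3


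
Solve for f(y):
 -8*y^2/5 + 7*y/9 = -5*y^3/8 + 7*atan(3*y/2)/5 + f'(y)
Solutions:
 f(y) = C1 + 5*y^4/32 - 8*y^3/15 + 7*y^2/18 - 7*y*atan(3*y/2)/5 + 7*log(9*y^2 + 4)/15


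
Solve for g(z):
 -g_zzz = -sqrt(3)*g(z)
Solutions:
 g(z) = C3*exp(3^(1/6)*z) + (C1*sin(3^(2/3)*z/2) + C2*cos(3^(2/3)*z/2))*exp(-3^(1/6)*z/2)


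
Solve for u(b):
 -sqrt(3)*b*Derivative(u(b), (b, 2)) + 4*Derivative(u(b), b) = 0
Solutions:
 u(b) = C1 + C2*b^(1 + 4*sqrt(3)/3)


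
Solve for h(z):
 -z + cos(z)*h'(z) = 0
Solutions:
 h(z) = C1 + Integral(z/cos(z), z)


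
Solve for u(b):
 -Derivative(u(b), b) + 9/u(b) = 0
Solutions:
 u(b) = -sqrt(C1 + 18*b)
 u(b) = sqrt(C1 + 18*b)


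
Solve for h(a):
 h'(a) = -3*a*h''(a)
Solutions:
 h(a) = C1 + C2*a^(2/3)


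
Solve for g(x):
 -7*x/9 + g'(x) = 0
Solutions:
 g(x) = C1 + 7*x^2/18


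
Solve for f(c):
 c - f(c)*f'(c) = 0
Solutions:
 f(c) = -sqrt(C1 + c^2)
 f(c) = sqrt(C1 + c^2)


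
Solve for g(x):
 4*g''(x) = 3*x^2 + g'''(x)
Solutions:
 g(x) = C1 + C2*x + C3*exp(4*x) + x^4/16 + x^3/16 + 3*x^2/64


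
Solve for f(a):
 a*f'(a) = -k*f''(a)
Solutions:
 f(a) = C1 + C2*sqrt(k)*erf(sqrt(2)*a*sqrt(1/k)/2)


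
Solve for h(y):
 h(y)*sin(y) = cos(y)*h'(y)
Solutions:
 h(y) = C1/cos(y)


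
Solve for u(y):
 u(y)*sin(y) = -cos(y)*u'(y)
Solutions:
 u(y) = C1*cos(y)


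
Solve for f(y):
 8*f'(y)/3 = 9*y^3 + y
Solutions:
 f(y) = C1 + 27*y^4/32 + 3*y^2/16


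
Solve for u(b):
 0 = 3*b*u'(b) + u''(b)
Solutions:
 u(b) = C1 + C2*erf(sqrt(6)*b/2)


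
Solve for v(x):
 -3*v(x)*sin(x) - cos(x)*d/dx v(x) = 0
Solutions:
 v(x) = C1*cos(x)^3


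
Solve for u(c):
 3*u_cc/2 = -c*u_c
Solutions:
 u(c) = C1 + C2*erf(sqrt(3)*c/3)


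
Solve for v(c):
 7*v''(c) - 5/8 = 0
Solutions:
 v(c) = C1 + C2*c + 5*c^2/112


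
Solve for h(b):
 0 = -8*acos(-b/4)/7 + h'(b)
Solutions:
 h(b) = C1 + 8*b*acos(-b/4)/7 + 8*sqrt(16 - b^2)/7


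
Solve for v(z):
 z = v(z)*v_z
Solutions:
 v(z) = -sqrt(C1 + z^2)
 v(z) = sqrt(C1 + z^2)


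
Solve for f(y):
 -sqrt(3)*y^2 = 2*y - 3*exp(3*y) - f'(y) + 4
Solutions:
 f(y) = C1 + sqrt(3)*y^3/3 + y^2 + 4*y - exp(3*y)


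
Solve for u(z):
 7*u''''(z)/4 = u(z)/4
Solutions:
 u(z) = C1*exp(-7^(3/4)*z/7) + C2*exp(7^(3/4)*z/7) + C3*sin(7^(3/4)*z/7) + C4*cos(7^(3/4)*z/7)


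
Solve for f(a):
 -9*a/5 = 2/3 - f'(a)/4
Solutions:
 f(a) = C1 + 18*a^2/5 + 8*a/3


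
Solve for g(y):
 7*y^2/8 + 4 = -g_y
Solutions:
 g(y) = C1 - 7*y^3/24 - 4*y


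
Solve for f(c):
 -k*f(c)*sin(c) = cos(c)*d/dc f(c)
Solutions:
 f(c) = C1*exp(k*log(cos(c)))


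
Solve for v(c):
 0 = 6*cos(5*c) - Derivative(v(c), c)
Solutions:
 v(c) = C1 + 6*sin(5*c)/5


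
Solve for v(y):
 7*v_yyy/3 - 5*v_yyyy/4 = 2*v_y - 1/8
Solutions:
 v(y) = C1 + C2*exp(y*(392*2^(1/3)/(135*sqrt(7249) + 12737)^(1/3) + 2^(2/3)*(135*sqrt(7249) + 12737)^(1/3) + 56)/90)*sin(2^(1/3)*sqrt(3)*y*(-2^(1/3)*(135*sqrt(7249) + 12737)^(1/3) + 392/(135*sqrt(7249) + 12737)^(1/3))/90) + C3*exp(y*(392*2^(1/3)/(135*sqrt(7249) + 12737)^(1/3) + 2^(2/3)*(135*sqrt(7249) + 12737)^(1/3) + 56)/90)*cos(2^(1/3)*sqrt(3)*y*(-2^(1/3)*(135*sqrt(7249) + 12737)^(1/3) + 392/(135*sqrt(7249) + 12737)^(1/3))/90) + C4*exp(y*(-2^(2/3)*(135*sqrt(7249) + 12737)^(1/3) - 392*2^(1/3)/(135*sqrt(7249) + 12737)^(1/3) + 28)/45) + y/16


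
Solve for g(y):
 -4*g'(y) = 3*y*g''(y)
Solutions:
 g(y) = C1 + C2/y^(1/3)


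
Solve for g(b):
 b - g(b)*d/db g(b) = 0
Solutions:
 g(b) = -sqrt(C1 + b^2)
 g(b) = sqrt(C1 + b^2)


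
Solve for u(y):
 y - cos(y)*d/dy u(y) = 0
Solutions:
 u(y) = C1 + Integral(y/cos(y), y)


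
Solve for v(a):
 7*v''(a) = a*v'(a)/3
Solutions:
 v(a) = C1 + C2*erfi(sqrt(42)*a/42)


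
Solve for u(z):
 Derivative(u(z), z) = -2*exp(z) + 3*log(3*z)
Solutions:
 u(z) = C1 + 3*z*log(z) + 3*z*(-1 + log(3)) - 2*exp(z)


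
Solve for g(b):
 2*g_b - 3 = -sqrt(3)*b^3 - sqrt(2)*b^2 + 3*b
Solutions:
 g(b) = C1 - sqrt(3)*b^4/8 - sqrt(2)*b^3/6 + 3*b^2/4 + 3*b/2


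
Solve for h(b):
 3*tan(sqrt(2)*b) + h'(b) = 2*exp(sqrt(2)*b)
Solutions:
 h(b) = C1 + sqrt(2)*exp(sqrt(2)*b) + 3*sqrt(2)*log(cos(sqrt(2)*b))/2


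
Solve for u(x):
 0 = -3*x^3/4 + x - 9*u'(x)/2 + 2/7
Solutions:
 u(x) = C1 - x^4/24 + x^2/9 + 4*x/63


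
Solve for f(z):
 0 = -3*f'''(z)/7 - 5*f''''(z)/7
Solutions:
 f(z) = C1 + C2*z + C3*z^2 + C4*exp(-3*z/5)


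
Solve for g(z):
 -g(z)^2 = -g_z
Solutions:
 g(z) = -1/(C1 + z)


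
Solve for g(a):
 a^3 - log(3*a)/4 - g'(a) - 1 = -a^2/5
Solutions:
 g(a) = C1 + a^4/4 + a^3/15 - a*log(a)/4 - 3*a/4 - a*log(3)/4


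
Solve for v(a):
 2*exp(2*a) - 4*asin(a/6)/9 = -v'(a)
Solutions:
 v(a) = C1 + 4*a*asin(a/6)/9 + 4*sqrt(36 - a^2)/9 - exp(2*a)


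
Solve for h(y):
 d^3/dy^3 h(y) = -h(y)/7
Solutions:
 h(y) = C3*exp(-7^(2/3)*y/7) + (C1*sin(sqrt(3)*7^(2/3)*y/14) + C2*cos(sqrt(3)*7^(2/3)*y/14))*exp(7^(2/3)*y/14)


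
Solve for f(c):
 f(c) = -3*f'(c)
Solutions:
 f(c) = C1*exp(-c/3)


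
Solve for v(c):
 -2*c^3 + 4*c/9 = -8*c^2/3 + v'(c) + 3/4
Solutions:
 v(c) = C1 - c^4/2 + 8*c^3/9 + 2*c^2/9 - 3*c/4


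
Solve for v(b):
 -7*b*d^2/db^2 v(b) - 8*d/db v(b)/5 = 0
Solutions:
 v(b) = C1 + C2*b^(27/35)


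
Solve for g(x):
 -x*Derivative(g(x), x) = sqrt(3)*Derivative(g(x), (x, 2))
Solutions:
 g(x) = C1 + C2*erf(sqrt(2)*3^(3/4)*x/6)


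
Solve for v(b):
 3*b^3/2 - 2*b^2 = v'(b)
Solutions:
 v(b) = C1 + 3*b^4/8 - 2*b^3/3


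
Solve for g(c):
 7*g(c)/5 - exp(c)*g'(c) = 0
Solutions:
 g(c) = C1*exp(-7*exp(-c)/5)


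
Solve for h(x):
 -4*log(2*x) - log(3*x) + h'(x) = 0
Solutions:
 h(x) = C1 + 5*x*log(x) - 5*x + x*log(48)


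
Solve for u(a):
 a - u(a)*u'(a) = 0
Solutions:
 u(a) = -sqrt(C1 + a^2)
 u(a) = sqrt(C1 + a^2)


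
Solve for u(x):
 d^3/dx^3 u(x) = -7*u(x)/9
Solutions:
 u(x) = C3*exp(-21^(1/3)*x/3) + (C1*sin(3^(5/6)*7^(1/3)*x/6) + C2*cos(3^(5/6)*7^(1/3)*x/6))*exp(21^(1/3)*x/6)


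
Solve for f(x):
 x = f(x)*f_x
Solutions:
 f(x) = -sqrt(C1 + x^2)
 f(x) = sqrt(C1 + x^2)


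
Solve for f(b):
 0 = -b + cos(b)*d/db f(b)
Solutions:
 f(b) = C1 + Integral(b/cos(b), b)


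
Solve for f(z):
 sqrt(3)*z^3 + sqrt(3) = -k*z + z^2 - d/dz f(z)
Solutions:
 f(z) = C1 - k*z^2/2 - sqrt(3)*z^4/4 + z^3/3 - sqrt(3)*z


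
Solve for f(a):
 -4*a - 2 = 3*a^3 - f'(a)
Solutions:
 f(a) = C1 + 3*a^4/4 + 2*a^2 + 2*a


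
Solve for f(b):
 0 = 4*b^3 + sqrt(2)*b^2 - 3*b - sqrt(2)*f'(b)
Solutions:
 f(b) = C1 + sqrt(2)*b^4/2 + b^3/3 - 3*sqrt(2)*b^2/4


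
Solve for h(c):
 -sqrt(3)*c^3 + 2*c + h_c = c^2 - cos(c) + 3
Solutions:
 h(c) = C1 + sqrt(3)*c^4/4 + c^3/3 - c^2 + 3*c - sin(c)


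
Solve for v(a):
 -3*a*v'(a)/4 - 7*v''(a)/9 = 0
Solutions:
 v(a) = C1 + C2*erf(3*sqrt(42)*a/28)


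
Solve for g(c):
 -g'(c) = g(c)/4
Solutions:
 g(c) = C1*exp(-c/4)


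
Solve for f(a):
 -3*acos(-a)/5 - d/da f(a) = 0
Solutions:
 f(a) = C1 - 3*a*acos(-a)/5 - 3*sqrt(1 - a^2)/5


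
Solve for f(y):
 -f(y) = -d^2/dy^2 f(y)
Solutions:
 f(y) = C1*exp(-y) + C2*exp(y)


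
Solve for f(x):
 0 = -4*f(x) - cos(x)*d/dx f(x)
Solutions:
 f(x) = C1*(sin(x)^2 - 2*sin(x) + 1)/(sin(x)^2 + 2*sin(x) + 1)


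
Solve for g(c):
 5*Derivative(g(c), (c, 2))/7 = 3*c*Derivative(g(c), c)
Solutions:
 g(c) = C1 + C2*erfi(sqrt(210)*c/10)


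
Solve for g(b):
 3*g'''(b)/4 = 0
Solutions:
 g(b) = C1 + C2*b + C3*b^2


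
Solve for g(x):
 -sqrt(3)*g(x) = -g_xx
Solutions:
 g(x) = C1*exp(-3^(1/4)*x) + C2*exp(3^(1/4)*x)


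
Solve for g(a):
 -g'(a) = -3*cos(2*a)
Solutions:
 g(a) = C1 + 3*sin(2*a)/2


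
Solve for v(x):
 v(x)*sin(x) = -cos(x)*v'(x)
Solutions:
 v(x) = C1*cos(x)


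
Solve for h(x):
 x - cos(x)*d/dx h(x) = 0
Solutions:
 h(x) = C1 + Integral(x/cos(x), x)


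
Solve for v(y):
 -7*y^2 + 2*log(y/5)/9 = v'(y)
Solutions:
 v(y) = C1 - 7*y^3/3 + 2*y*log(y)/9 - 2*y*log(5)/9 - 2*y/9


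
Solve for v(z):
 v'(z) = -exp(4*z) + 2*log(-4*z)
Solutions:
 v(z) = C1 + 2*z*log(-z) + 2*z*(-1 + 2*log(2)) - exp(4*z)/4


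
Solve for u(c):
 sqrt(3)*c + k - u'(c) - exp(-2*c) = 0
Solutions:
 u(c) = C1 + sqrt(3)*c^2/2 + c*k + exp(-2*c)/2


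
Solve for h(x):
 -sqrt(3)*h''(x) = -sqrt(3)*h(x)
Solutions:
 h(x) = C1*exp(-x) + C2*exp(x)


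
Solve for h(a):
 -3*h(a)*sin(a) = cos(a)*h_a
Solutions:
 h(a) = C1*cos(a)^3


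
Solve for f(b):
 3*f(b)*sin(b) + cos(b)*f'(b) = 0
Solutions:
 f(b) = C1*cos(b)^3


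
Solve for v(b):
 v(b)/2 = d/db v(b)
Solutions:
 v(b) = C1*exp(b/2)


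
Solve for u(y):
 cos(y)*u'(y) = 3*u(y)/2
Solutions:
 u(y) = C1*(sin(y) + 1)^(3/4)/(sin(y) - 1)^(3/4)


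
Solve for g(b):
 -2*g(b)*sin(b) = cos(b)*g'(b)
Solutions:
 g(b) = C1*cos(b)^2


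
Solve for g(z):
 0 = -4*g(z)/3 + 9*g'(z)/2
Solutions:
 g(z) = C1*exp(8*z/27)


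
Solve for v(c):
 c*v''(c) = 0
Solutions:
 v(c) = C1 + C2*c


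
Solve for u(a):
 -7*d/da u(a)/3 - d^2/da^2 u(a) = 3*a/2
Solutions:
 u(a) = C1 + C2*exp(-7*a/3) - 9*a^2/28 + 27*a/98


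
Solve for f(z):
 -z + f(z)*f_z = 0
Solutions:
 f(z) = -sqrt(C1 + z^2)
 f(z) = sqrt(C1 + z^2)


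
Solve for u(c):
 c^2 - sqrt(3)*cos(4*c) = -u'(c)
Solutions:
 u(c) = C1 - c^3/3 + sqrt(3)*sin(4*c)/4


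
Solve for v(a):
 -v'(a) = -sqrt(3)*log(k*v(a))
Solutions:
 li(k*v(a))/k = C1 + sqrt(3)*a


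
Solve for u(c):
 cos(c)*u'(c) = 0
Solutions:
 u(c) = C1


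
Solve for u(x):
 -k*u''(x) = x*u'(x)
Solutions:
 u(x) = C1 + C2*sqrt(k)*erf(sqrt(2)*x*sqrt(1/k)/2)


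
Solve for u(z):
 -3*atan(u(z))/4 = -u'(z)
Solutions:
 Integral(1/atan(_y), (_y, u(z))) = C1 + 3*z/4


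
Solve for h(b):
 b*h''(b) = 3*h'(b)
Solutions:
 h(b) = C1 + C2*b^4


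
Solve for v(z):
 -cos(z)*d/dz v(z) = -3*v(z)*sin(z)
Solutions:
 v(z) = C1/cos(z)^3


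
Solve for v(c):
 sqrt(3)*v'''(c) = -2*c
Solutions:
 v(c) = C1 + C2*c + C3*c^2 - sqrt(3)*c^4/36


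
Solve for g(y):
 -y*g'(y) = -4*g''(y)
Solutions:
 g(y) = C1 + C2*erfi(sqrt(2)*y/4)


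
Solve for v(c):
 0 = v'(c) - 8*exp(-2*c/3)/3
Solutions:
 v(c) = C1 - 4*exp(-2*c/3)


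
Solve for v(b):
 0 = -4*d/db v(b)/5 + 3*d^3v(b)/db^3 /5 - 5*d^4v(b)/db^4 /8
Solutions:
 v(b) = C1 + C2*exp(b*(8*2^(2/3)/(25*sqrt(561) + 593)^(1/3) + 8 + 2^(1/3)*(25*sqrt(561) + 593)^(1/3))/25)*sin(2^(1/3)*sqrt(3)*b*(-(25*sqrt(561) + 593)^(1/3) + 8*2^(1/3)/(25*sqrt(561) + 593)^(1/3))/25) + C3*exp(b*(8*2^(2/3)/(25*sqrt(561) + 593)^(1/3) + 8 + 2^(1/3)*(25*sqrt(561) + 593)^(1/3))/25)*cos(2^(1/3)*sqrt(3)*b*(-(25*sqrt(561) + 593)^(1/3) + 8*2^(1/3)/(25*sqrt(561) + 593)^(1/3))/25) + C4*exp(2*b*(-2^(1/3)*(25*sqrt(561) + 593)^(1/3) - 8*2^(2/3)/(25*sqrt(561) + 593)^(1/3) + 4)/25)


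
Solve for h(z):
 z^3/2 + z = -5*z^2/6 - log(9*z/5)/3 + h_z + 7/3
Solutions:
 h(z) = C1 + z^4/8 + 5*z^3/18 + z^2/2 + z*log(z)/3 - 8*z/3 - z*log(5) + 2*z*log(15)/3


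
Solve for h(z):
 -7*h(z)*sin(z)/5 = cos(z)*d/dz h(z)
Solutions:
 h(z) = C1*cos(z)^(7/5)


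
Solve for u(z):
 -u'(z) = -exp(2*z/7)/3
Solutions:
 u(z) = C1 + 7*exp(2*z/7)/6


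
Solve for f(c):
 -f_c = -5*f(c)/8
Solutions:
 f(c) = C1*exp(5*c/8)


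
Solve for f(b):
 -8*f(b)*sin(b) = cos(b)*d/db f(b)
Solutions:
 f(b) = C1*cos(b)^8


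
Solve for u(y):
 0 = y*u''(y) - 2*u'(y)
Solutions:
 u(y) = C1 + C2*y^3


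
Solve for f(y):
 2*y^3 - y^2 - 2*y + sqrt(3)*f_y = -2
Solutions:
 f(y) = C1 - sqrt(3)*y^4/6 + sqrt(3)*y^3/9 + sqrt(3)*y^2/3 - 2*sqrt(3)*y/3


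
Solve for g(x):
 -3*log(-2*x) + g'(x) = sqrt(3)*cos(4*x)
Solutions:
 g(x) = C1 + 3*x*log(-x) - 3*x + 3*x*log(2) + sqrt(3)*sin(4*x)/4


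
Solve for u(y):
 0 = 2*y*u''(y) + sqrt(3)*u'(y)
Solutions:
 u(y) = C1 + C2*y^(1 - sqrt(3)/2)


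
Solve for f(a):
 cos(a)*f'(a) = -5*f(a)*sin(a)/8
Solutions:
 f(a) = C1*cos(a)^(5/8)


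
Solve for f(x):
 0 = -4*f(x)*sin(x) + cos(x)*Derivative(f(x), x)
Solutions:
 f(x) = C1/cos(x)^4


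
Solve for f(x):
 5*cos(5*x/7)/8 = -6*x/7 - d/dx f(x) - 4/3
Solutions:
 f(x) = C1 - 3*x^2/7 - 4*x/3 - 7*sin(5*x/7)/8


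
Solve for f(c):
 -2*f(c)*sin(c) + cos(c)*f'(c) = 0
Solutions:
 f(c) = C1/cos(c)^2


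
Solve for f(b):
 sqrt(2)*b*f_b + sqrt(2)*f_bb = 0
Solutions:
 f(b) = C1 + C2*erf(sqrt(2)*b/2)


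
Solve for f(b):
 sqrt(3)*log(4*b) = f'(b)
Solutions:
 f(b) = C1 + sqrt(3)*b*log(b) - sqrt(3)*b + 2*sqrt(3)*b*log(2)


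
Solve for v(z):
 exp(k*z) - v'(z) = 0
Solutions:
 v(z) = C1 + exp(k*z)/k


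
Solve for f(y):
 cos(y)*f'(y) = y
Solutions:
 f(y) = C1 + Integral(y/cos(y), y)


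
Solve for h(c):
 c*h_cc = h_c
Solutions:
 h(c) = C1 + C2*c^2


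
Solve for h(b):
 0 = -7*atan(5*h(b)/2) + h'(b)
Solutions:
 Integral(1/atan(5*_y/2), (_y, h(b))) = C1 + 7*b
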